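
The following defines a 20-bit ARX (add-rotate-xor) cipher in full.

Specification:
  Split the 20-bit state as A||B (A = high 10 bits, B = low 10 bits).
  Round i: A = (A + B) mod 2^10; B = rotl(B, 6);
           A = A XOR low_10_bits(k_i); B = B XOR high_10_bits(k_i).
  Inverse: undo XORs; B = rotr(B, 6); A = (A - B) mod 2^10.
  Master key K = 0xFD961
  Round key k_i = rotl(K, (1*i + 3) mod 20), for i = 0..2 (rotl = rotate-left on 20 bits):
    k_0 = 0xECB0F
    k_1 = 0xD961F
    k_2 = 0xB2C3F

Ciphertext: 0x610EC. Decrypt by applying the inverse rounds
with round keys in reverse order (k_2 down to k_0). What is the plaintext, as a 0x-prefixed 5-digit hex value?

0x87A69

s_0 = ciphertext = 0x610EC
s_1 = InvRound(s_0, k_2) = 0xD0E78
s_2 = InvRound(s_1, k_1) = 0xE21D4
s_3 = InvRound(s_2, k_0) = 0x87A69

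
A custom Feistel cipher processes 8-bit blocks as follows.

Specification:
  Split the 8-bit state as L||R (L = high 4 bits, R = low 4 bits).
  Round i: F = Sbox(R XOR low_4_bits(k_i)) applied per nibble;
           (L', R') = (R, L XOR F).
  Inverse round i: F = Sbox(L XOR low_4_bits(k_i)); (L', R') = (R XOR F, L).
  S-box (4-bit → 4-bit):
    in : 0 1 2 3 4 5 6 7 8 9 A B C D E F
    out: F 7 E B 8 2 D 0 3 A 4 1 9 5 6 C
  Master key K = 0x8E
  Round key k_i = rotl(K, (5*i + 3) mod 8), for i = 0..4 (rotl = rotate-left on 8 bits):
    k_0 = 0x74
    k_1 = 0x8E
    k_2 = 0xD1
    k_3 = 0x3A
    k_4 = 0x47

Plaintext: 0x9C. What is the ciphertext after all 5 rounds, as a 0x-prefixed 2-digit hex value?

0xAD

s_0 = plaintext = 0x9C
s_1 = Round(s_0, k_0) = 0xCA
s_2 = Round(s_1, k_1) = 0xA4
s_3 = Round(s_2, k_2) = 0x48
s_4 = Round(s_3, k_3) = 0x8A
s_5 = Round(s_4, k_4) = 0xAD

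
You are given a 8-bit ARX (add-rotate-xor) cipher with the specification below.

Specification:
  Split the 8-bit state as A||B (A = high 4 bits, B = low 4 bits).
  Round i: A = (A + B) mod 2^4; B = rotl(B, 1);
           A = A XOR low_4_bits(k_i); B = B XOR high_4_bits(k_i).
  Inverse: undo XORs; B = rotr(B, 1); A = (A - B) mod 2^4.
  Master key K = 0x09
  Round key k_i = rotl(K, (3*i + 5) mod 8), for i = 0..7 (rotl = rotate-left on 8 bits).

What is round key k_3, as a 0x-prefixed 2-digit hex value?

0x42

K = 0x09
k_0 = rotl(K, (3*0+5) mod 8) = rotl(K, 5) = 0x21
k_1 = rotl(K, (3*1+5) mod 8) = rotl(K, 0) = 0x09
k_2 = rotl(K, (3*2+5) mod 8) = rotl(K, 3) = 0x48
k_3 = rotl(K, (3*3+5) mod 8) = rotl(K, 6) = 0x42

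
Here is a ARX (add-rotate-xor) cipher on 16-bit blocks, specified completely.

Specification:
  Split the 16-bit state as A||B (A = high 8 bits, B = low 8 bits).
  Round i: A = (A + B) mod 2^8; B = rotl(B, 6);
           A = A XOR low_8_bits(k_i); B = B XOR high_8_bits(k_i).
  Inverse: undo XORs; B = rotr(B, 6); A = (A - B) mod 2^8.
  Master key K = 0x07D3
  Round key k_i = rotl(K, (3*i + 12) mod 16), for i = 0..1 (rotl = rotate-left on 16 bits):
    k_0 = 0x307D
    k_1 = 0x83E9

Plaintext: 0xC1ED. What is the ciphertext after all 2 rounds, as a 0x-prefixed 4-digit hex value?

s_0 = plaintext = 0xC1ED
s_1 = Round(s_0, k_0) = 0xD34B
s_2 = Round(s_1, k_1) = 0xF751

0xF751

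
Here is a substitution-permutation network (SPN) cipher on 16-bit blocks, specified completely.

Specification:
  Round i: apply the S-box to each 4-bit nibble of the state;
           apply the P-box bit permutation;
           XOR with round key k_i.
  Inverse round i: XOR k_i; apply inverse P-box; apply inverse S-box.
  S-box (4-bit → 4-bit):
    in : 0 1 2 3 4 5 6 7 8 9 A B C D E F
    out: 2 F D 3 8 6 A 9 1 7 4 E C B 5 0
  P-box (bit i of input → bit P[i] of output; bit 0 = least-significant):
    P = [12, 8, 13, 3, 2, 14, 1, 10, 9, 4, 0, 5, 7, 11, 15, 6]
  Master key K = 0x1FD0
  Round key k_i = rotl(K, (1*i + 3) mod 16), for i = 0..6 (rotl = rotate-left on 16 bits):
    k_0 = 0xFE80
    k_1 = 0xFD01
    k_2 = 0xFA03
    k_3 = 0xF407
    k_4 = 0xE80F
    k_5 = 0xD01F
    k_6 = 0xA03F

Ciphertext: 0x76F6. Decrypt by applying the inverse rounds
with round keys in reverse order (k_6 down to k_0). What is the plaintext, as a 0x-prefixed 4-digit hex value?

0xAB52

s_0 = ciphertext = 0x76F6
s_1 = InvRound(s_0, k_6) = 0x2E67
s_2 = InvRound(s_1, k_5) = 0xBD62
s_3 = InvRound(s_2, k_4) = 0x4CDD
s_4 = InvRound(s_3, k_3) = 0x10A2
s_5 = InvRound(s_4, k_2) = 0x920A
s_6 = InvRound(s_5, k_1) = 0x0EBB
s_7 = InvRound(s_6, k_0) = 0xAB52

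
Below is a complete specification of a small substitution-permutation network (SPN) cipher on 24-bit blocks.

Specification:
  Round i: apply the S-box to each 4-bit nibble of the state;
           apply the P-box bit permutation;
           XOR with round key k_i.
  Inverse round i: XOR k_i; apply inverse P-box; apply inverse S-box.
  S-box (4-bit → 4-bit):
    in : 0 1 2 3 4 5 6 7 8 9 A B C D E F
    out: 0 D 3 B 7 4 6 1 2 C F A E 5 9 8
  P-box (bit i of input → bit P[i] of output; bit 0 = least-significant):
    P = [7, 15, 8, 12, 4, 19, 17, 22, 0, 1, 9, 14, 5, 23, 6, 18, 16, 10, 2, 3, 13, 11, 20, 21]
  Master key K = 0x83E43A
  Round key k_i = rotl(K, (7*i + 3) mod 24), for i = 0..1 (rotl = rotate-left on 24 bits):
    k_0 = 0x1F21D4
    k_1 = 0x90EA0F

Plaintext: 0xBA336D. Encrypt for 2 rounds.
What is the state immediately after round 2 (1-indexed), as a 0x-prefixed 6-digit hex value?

s_0 = plaintext = 0xBA336D
s_1 = Round(s_0, k_0) = 0xB06C7B
s_2 = Round(s_1, k_1) = 0x30305D

0x30305D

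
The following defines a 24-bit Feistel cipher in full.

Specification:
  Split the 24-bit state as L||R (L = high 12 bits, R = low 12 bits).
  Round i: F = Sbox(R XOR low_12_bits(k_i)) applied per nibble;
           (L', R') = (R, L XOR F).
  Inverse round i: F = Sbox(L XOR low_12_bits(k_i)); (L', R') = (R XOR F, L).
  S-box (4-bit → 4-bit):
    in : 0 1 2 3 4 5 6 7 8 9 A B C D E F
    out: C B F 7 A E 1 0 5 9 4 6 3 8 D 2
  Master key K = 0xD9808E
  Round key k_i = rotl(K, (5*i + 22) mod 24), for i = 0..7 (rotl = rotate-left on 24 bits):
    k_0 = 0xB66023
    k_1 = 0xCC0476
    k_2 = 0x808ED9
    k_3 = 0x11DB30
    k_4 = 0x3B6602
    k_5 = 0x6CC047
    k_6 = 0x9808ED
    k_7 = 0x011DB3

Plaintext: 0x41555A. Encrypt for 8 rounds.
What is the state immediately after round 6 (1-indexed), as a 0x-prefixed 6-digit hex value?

s_0 = plaintext = 0x41555A
s_1 = Round(s_0, k_0) = 0x55AA1C
s_2 = Round(s_1, k_1) = 0xA1C84E
s_3 = Round(s_2, k_2) = 0x84EB8C
s_4 = Round(s_3, k_3) = 0xB8C42D
s_5 = Round(s_4, k_4) = 0x42D47E
s_6 = Round(s_5, k_5) = 0x47EE54
s_7 = Round(s_6, k_6) = 0xE54517
s_8 = Round(s_7, k_7) = 0x517B1E

0x47EE54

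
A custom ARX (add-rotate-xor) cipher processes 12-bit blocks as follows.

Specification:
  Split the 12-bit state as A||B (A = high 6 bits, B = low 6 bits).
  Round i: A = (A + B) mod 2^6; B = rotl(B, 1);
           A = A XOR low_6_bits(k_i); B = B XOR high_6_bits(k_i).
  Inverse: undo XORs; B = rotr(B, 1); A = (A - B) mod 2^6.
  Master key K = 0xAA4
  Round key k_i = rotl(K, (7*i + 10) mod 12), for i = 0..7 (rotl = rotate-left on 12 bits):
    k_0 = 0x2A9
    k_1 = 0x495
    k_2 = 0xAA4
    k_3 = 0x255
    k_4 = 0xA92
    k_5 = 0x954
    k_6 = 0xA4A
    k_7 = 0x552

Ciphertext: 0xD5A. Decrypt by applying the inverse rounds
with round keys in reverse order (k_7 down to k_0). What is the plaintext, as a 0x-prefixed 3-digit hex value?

0x3A7

s_0 = ciphertext = 0xD5A
s_1 = InvRound(s_0, k_7) = 0x027
s_2 = InvRound(s_1, k_6) = 0x0C7
s_3 = InvRound(s_2, k_5) = 0x191
s_4 = InvRound(s_3, k_4) = 0x5FD
s_5 = InvRound(s_4, k_3) = 0xA1A
s_6 = InvRound(s_5, k_2) = 0xD18
s_7 = InvRound(s_6, k_1) = 0x705
s_8 = InvRound(s_7, k_0) = 0x3A7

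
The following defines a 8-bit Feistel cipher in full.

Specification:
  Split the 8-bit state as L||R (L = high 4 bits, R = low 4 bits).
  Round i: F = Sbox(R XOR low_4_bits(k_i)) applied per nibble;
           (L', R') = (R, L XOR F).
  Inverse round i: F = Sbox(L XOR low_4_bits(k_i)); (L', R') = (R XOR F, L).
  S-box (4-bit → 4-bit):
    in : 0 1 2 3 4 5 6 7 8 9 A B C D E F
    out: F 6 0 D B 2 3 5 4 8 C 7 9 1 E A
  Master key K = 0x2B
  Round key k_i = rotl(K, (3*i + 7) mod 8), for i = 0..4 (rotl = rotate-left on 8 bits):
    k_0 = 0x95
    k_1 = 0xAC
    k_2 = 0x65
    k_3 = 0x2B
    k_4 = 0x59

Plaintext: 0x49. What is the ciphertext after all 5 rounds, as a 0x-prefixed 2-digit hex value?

s_0 = plaintext = 0x49
s_1 = Round(s_0, k_0) = 0x9D
s_2 = Round(s_1, k_1) = 0xDF
s_3 = Round(s_2, k_2) = 0xF1
s_4 = Round(s_3, k_3) = 0x13
s_5 = Round(s_4, k_4) = 0x3D

0x3D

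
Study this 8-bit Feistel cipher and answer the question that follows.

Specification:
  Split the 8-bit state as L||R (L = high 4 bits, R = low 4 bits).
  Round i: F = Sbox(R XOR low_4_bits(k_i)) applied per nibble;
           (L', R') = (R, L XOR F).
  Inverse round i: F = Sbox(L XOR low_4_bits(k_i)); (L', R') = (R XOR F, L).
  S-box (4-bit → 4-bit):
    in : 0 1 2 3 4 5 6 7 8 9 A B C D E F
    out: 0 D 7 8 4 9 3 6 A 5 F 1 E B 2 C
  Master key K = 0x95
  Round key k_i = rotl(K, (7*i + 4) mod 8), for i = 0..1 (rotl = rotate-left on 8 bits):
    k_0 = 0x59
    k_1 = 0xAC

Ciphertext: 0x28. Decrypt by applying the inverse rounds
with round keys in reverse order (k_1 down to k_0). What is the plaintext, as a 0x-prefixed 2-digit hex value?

0xAA

s_0 = ciphertext = 0x28
s_1 = InvRound(s_0, k_1) = 0xA2
s_2 = InvRound(s_1, k_0) = 0xAA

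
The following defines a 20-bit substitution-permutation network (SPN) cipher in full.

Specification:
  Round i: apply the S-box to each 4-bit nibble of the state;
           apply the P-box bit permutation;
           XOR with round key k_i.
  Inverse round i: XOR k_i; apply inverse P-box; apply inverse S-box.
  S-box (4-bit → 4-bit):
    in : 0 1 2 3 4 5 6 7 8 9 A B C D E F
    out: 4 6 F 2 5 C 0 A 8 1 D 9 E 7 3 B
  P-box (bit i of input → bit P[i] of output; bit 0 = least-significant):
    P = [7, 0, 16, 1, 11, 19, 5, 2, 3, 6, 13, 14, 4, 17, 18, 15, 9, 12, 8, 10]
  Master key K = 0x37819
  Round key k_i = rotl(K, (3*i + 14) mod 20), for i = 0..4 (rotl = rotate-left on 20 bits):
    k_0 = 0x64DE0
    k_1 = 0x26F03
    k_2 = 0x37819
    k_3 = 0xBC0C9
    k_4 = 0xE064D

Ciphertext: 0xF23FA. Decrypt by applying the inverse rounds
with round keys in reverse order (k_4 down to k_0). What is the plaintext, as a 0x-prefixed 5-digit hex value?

0xA4C27

s_0 = ciphertext = 0xF23FA
s_1 = InvRound(s_0, k_4) = 0x59052
s_2 = InvRound(s_1, k_3) = 0x3DB3F
s_3 = InvRound(s_2, k_2) = 0x48058
s_4 = InvRound(s_3, k_1) = 0xA2297
s_5 = InvRound(s_4, k_0) = 0xA4C27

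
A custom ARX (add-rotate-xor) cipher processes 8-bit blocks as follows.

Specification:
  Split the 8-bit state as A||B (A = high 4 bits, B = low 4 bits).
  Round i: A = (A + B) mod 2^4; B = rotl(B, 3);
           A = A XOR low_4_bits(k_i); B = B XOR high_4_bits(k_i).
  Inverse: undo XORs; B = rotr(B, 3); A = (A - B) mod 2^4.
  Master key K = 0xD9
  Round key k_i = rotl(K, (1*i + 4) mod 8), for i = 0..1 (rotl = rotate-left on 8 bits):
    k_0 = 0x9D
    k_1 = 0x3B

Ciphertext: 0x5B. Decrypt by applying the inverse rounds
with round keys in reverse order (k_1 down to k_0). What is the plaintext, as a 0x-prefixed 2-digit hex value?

s_0 = ciphertext = 0x5B
s_1 = InvRound(s_0, k_1) = 0xD1
s_2 = InvRound(s_1, k_0) = 0xF1

0xF1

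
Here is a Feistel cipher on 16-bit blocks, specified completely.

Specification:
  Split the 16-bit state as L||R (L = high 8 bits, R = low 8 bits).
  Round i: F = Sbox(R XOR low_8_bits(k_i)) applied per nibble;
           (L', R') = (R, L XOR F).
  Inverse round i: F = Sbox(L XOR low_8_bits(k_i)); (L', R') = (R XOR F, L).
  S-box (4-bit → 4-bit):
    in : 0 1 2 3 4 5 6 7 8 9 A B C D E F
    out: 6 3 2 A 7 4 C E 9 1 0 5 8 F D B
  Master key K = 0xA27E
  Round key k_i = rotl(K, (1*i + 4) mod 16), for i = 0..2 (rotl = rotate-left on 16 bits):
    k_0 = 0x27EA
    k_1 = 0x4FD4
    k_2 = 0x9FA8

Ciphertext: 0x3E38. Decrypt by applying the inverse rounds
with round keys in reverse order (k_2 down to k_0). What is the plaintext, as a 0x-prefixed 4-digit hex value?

0xE688

s_0 = ciphertext = 0x3E38
s_1 = InvRound(s_0, k_2) = 0x243E
s_2 = InvRound(s_1, k_1) = 0x8824
s_3 = InvRound(s_2, k_0) = 0xE688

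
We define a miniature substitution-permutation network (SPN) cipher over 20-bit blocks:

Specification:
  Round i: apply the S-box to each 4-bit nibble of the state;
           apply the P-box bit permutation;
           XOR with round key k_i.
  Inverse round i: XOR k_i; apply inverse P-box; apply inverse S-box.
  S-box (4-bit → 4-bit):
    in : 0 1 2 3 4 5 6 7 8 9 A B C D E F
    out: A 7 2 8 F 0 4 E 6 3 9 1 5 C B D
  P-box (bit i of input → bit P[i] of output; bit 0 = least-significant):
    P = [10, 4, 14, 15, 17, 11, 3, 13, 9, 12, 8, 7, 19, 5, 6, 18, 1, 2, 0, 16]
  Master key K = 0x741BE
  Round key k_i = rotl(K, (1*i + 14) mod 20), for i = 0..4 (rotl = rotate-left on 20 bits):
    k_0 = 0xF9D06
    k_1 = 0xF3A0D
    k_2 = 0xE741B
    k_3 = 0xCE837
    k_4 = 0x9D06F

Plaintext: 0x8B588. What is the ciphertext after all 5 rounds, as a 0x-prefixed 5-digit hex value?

0xBE312

s_0 = plaintext = 0x8B588
s_1 = Round(s_0, k_0) = 0x7D51B
s_2 = Round(s_1, k_1) = 0x83640
s_3 = Round(s_2, k_2) = 0x8DD06
s_4 = Round(s_3, k_3) = 0x881F2
s_5 = Round(s_4, k_4) = 0xBE312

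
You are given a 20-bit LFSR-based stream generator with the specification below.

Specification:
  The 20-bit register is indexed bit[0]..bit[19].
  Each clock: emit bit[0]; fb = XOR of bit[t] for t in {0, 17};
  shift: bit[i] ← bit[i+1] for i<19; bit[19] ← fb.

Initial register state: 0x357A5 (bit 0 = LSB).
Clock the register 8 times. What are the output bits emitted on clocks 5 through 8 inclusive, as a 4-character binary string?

reg_0 = 0x357A5
clock 1: out=1, reg = 0x1ABD2
clock 2: out=0, reg = 0x0D5E9
clock 3: out=1, reg = 0x86AF4
clock 4: out=0, reg = 0x4357A
clock 5: out=0, reg = 0x21ABD
clock 6: out=1, reg = 0x10D5E
clock 7: out=0, reg = 0x086AF
clock 8: out=1, reg = 0x84357

0101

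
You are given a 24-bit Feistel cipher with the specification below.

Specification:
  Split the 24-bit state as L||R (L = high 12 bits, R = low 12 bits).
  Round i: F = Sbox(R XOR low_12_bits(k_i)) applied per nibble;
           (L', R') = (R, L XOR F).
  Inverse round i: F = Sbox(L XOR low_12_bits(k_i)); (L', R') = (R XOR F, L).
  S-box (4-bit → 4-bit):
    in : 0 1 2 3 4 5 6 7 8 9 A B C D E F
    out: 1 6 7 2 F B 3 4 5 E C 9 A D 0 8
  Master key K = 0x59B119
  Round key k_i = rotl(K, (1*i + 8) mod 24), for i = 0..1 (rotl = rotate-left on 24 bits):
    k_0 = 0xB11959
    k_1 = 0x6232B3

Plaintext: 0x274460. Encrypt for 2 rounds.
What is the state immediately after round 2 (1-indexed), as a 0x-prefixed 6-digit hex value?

s_0 = plaintext = 0x274460
s_1 = Round(s_0, k_0) = 0x460F5A
s_2 = Round(s_1, k_1) = 0xF5A96E

0xF5A96E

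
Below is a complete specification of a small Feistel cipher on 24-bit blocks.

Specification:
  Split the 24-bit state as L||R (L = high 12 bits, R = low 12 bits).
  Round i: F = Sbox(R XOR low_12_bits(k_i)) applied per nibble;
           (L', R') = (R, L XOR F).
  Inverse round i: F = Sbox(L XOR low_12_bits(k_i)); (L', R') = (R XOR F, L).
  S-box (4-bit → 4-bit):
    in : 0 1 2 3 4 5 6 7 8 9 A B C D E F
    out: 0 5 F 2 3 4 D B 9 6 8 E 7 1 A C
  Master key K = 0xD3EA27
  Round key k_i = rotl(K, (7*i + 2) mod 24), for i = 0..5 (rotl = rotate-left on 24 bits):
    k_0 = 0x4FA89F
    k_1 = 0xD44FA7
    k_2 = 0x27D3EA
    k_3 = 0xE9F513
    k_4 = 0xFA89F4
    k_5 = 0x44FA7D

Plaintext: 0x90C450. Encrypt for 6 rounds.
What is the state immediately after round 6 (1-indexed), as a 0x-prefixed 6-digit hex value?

s_0 = plaintext = 0x90C450
s_1 = Round(s_0, k_0) = 0x450E70
s_2 = Round(s_1, k_1) = 0xE7014B
s_3 = Round(s_2, k_2) = 0x14B1F5
s_4 = Round(s_3, k_3) = 0x1F52E6
s_5 = Round(s_4, k_4) = 0x2E6FAA
s_6 = Round(s_5, k_5) = 0xFAA6FD

0xFAA6FD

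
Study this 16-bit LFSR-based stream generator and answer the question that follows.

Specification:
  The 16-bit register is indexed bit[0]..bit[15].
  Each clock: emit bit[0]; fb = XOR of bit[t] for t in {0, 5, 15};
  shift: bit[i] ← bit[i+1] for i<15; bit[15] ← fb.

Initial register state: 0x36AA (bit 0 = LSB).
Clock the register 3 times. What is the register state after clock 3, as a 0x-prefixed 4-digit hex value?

reg_0 = 0x36AA
clock 1: out=0, reg = 0x9B55
clock 2: out=1, reg = 0x4DAA
clock 3: out=0, reg = 0xA6D5

0xA6D5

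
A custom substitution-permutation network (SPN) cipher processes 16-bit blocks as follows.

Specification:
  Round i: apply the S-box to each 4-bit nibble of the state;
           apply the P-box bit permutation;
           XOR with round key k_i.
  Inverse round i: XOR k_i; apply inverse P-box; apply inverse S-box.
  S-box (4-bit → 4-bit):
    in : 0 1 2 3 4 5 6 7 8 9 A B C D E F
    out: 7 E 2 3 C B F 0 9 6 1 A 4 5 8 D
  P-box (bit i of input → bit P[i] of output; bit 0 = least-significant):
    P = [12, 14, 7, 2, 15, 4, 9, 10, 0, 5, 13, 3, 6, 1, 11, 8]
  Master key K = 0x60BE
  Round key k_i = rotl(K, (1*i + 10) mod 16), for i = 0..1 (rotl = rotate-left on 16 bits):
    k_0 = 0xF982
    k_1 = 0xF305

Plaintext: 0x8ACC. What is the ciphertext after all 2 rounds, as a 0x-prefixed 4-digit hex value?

s_0 = plaintext = 0x8ACC
s_1 = Round(s_0, k_0) = 0xFA43
s_2 = Round(s_1, k_1) = 0xAC44

0xAC44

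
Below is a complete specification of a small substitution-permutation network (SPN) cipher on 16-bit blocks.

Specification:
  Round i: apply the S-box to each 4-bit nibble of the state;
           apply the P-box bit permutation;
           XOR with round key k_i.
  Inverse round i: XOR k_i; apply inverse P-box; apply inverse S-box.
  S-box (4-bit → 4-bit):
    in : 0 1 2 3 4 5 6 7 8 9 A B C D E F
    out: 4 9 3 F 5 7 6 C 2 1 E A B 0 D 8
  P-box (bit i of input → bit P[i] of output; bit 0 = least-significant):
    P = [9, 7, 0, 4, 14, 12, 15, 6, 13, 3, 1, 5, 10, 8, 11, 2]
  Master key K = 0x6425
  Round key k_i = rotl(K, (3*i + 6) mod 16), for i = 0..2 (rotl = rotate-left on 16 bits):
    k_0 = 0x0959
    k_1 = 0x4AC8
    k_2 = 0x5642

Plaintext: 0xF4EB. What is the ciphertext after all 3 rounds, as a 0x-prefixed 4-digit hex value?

0x5CDC

s_0 = plaintext = 0xF4EB
s_1 = Round(s_0, k_0) = 0xE98F
s_2 = Round(s_1, k_1) = 0x76DC
s_3 = Round(s_2, k_2) = 0x5CDC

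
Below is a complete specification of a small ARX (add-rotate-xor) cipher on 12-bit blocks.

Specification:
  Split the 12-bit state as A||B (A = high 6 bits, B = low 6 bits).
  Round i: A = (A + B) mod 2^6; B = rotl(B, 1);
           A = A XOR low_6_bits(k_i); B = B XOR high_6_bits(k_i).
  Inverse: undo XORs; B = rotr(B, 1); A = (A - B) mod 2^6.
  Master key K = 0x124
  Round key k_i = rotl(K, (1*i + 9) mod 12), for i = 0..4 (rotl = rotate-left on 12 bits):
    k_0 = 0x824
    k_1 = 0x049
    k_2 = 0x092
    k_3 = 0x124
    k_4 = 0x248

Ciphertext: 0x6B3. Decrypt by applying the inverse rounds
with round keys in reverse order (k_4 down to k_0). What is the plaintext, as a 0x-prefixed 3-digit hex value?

s_0 = ciphertext = 0x6B3
s_1 = InvRound(s_0, k_4) = 0xD5D
s_2 = InvRound(s_1, k_3) = 0x96C
s_3 = InvRound(s_2, k_2) = 0x817
s_4 = InvRound(s_3, k_1) = 0x78B
s_5 = InvRound(s_4, k_0) = 0x175

0x175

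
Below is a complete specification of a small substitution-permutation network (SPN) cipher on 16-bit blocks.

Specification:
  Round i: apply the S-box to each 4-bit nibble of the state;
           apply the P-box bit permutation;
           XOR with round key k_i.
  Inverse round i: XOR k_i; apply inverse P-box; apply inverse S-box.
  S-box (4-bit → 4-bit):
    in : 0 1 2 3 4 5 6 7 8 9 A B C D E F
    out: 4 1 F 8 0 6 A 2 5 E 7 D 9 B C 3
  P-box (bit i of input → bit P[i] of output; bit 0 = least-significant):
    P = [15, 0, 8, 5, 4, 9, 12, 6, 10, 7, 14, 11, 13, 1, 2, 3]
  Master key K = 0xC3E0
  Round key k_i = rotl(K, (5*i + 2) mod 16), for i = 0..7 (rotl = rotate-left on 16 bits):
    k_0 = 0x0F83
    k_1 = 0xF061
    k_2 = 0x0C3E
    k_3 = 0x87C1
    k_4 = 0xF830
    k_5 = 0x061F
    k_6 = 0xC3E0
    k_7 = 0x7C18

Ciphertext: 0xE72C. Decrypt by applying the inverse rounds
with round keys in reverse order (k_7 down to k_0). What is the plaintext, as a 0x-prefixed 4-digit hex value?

s_0 = ciphertext = 0xE72C
s_1 = InvRound(s_0, k_7) = 0x03AB
s_2 = InvRound(s_1, k_6) = 0x603F
s_3 = InvRound(s_2, k_5) = 0x1873
s_4 = InvRound(s_3, k_4) = 0xF03F
s_5 = InvRound(s_4, k_3) = 0x2A2E
s_6 = InvRound(s_5, k_2) = 0x11F4
s_7 = InvRound(s_6, k_1) = 0x851A
s_8 = InvRound(s_7, k_0) = 0x36FF

0x36FF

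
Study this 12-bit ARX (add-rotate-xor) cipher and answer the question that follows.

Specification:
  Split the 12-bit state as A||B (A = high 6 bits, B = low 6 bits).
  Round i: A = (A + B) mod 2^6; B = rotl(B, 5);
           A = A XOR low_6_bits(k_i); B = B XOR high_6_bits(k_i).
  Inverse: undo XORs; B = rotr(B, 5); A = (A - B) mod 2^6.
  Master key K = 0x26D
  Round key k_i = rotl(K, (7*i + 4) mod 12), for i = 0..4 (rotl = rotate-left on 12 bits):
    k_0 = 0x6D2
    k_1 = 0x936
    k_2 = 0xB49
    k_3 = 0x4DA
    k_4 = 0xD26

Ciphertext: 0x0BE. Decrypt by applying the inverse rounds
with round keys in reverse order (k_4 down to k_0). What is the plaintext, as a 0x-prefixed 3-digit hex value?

s_0 = ciphertext = 0x0BE
s_1 = InvRound(s_0, k_4) = 0x414
s_2 = InvRound(s_1, k_3) = 0xF0E
s_3 = InvRound(s_2, k_2) = 0xB87
s_4 = InvRound(s_3, k_1) = 0x447
s_5 = InvRound(s_4, k_0) = 0x2F8

0x2F8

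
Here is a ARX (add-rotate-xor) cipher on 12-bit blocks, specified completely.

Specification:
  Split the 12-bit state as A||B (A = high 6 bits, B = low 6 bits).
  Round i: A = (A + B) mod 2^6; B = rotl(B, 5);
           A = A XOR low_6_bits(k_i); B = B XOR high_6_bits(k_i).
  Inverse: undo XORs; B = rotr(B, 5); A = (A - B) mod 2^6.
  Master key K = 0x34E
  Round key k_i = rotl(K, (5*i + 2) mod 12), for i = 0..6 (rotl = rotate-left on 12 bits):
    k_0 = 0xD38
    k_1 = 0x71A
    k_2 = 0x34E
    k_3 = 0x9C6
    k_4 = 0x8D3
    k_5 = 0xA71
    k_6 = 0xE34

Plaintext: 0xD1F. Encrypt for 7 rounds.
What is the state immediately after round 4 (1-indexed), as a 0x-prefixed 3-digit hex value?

0xF9D

s_0 = plaintext = 0xD1F
s_1 = Round(s_0, k_0) = 0xADB
s_2 = Round(s_1, k_1) = 0x731
s_3 = Round(s_2, k_2) = 0x0F5
s_4 = Round(s_3, k_3) = 0xF9D
s_5 = Round(s_4, k_4) = 0x20D
s_6 = Round(s_5, k_5) = 0x90F
s_7 = Round(s_6, k_6) = 0x1DF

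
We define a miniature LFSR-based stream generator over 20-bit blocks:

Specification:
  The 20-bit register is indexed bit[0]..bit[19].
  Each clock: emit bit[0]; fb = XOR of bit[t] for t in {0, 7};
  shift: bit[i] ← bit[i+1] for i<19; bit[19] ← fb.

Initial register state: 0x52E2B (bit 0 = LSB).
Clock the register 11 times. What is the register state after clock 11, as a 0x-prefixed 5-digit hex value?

reg_0 = 0x52E2B
clock 1: out=1, reg = 0xA9715
clock 2: out=1, reg = 0xD4B8A
clock 3: out=0, reg = 0xEA5C5
clock 4: out=1, reg = 0x752E2
clock 5: out=0, reg = 0xBA971
clock 6: out=1, reg = 0xDD4B8
clock 7: out=0, reg = 0xEEA5C
clock 8: out=0, reg = 0x7752E
clock 9: out=0, reg = 0x3BA97
clock 10: out=1, reg = 0x1DD4B
clock 11: out=1, reg = 0x8EEA5

0x8EEA5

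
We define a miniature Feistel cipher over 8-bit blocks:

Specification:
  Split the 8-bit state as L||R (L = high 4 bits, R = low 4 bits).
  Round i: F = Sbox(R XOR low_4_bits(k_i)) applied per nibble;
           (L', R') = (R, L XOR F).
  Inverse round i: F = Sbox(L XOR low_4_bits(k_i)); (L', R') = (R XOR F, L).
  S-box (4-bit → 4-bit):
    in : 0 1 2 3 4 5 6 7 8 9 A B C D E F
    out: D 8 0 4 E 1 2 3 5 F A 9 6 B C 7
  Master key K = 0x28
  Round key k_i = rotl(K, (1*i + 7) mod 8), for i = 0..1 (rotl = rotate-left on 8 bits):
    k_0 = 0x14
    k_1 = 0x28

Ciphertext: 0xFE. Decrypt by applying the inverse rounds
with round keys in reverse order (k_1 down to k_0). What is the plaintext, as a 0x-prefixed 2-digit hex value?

0x0D

s_0 = ciphertext = 0xFE
s_1 = InvRound(s_0, k_1) = 0xDF
s_2 = InvRound(s_1, k_0) = 0x0D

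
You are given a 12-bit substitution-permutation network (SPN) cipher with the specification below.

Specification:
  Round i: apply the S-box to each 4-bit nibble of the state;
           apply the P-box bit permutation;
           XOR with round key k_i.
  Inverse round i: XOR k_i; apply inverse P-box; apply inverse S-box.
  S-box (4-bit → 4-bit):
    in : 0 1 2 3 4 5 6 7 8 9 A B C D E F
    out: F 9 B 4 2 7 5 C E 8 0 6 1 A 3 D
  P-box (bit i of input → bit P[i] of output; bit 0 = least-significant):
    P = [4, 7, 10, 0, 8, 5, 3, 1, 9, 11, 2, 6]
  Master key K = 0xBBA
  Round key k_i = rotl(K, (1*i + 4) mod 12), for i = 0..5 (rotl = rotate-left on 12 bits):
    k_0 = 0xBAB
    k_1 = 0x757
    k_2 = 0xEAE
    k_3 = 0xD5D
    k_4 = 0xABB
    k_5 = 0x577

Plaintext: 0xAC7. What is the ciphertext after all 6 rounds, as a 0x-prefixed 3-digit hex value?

s_0 = plaintext = 0xAC7
s_1 = Round(s_0, k_0) = 0xEAA
s_2 = Round(s_1, k_1) = 0xD57
s_3 = Round(s_2, k_2) = 0x3C7
s_4 = Round(s_3, k_3) = 0x858
s_5 = Round(s_4, k_4) = 0x756
s_6 = Round(s_5, k_5) = 0x00B

0x00B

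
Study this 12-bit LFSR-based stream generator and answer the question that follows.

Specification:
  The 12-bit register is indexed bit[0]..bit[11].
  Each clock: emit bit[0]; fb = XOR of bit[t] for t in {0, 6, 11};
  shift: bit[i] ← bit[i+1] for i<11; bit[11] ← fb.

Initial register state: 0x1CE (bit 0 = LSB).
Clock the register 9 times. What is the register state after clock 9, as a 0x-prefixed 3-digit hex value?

reg_0 = 0x1CE
clock 1: out=0, reg = 0x8E7
clock 2: out=1, reg = 0xC73
clock 3: out=1, reg = 0xE39
clock 4: out=1, reg = 0x71C
clock 5: out=0, reg = 0x38E
clock 6: out=0, reg = 0x1C7
clock 7: out=1, reg = 0x0E3
clock 8: out=1, reg = 0x071
clock 9: out=1, reg = 0x038

0x038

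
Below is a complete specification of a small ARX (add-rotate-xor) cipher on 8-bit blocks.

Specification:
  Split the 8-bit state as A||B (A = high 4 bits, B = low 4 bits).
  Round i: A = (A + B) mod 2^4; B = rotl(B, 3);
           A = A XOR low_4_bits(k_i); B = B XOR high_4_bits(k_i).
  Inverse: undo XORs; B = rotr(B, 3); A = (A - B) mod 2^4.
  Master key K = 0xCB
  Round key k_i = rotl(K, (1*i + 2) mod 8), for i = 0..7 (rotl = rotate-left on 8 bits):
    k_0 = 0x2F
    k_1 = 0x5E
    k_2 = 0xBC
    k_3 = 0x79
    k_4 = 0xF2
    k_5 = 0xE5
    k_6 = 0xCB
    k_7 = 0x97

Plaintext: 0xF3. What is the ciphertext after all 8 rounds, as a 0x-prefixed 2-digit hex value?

0x23

s_0 = plaintext = 0xF3
s_1 = Round(s_0, k_0) = 0xDB
s_2 = Round(s_1, k_1) = 0x68
s_3 = Round(s_2, k_2) = 0x2F
s_4 = Round(s_3, k_3) = 0x88
s_5 = Round(s_4, k_4) = 0x2B
s_6 = Round(s_5, k_5) = 0x83
s_7 = Round(s_6, k_6) = 0x05
s_8 = Round(s_7, k_7) = 0x23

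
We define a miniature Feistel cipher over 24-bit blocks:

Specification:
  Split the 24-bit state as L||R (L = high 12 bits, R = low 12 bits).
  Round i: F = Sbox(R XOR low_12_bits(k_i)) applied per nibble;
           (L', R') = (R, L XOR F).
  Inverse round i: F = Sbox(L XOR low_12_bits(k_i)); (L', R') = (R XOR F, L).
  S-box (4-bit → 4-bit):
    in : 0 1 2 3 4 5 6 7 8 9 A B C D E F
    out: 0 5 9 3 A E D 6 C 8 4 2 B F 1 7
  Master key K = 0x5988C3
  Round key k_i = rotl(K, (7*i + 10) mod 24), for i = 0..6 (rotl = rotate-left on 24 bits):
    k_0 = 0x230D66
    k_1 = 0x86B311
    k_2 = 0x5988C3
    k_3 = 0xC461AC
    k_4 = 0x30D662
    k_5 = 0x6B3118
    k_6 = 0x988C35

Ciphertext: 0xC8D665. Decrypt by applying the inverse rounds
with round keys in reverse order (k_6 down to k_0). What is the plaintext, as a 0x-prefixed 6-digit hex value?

0x006C12

s_0 = ciphertext = 0xC8D665
s_1 = InvRound(s_0, k_6) = 0x649C8D
s_2 = InvRound(s_1, k_5) = 0xA68649
s_3 = InvRound(s_2, k_4) = 0xD4DA68
s_4 = InvRound(s_3, k_3) = 0x17DD4D
s_5 = InvRound(s_4, k_2) = 0x56C17D
s_6 = InvRound(s_5, k_1) = 0xC1256C
s_7 = InvRound(s_6, k_0) = 0x006C12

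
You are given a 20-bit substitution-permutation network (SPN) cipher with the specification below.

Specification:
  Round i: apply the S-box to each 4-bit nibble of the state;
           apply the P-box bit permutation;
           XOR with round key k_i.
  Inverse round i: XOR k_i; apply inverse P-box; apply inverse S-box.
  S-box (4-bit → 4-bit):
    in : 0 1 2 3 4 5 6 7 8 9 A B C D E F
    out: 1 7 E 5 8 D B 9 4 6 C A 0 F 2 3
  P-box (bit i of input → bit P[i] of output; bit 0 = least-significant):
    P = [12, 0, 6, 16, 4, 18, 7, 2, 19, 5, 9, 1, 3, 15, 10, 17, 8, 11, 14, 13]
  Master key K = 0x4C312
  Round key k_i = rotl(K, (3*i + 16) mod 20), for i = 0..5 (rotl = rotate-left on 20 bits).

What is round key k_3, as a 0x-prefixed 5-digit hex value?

K = 0x4C312
k_0 = rotl(K, (3*0+16) mod 20) = rotl(K, 16) = 0x24C31
k_1 = rotl(K, (3*1+16) mod 20) = rotl(K, 19) = 0x26189
k_2 = rotl(K, (3*2+16) mod 20) = rotl(K, 2) = 0x30C49
k_3 = rotl(K, (3*3+16) mod 20) = rotl(K, 5) = 0x86249

0x86249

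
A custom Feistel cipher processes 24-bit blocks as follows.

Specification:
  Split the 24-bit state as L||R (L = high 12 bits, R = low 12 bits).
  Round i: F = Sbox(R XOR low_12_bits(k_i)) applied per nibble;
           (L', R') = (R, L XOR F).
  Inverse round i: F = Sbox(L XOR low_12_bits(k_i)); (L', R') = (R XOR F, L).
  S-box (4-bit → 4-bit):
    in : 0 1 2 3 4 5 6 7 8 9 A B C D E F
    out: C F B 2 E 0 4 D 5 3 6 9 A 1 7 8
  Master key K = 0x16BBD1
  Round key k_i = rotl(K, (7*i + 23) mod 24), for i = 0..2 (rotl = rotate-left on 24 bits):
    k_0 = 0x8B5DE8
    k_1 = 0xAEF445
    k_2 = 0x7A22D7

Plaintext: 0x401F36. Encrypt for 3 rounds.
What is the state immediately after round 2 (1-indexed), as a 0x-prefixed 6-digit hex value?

s_0 = plaintext = 0x401F36
s_1 = Round(s_0, k_0) = 0xF36F16
s_2 = Round(s_1, k_1) = 0xF16634
s_3 = Round(s_2, k_2) = 0x634164

0xF16634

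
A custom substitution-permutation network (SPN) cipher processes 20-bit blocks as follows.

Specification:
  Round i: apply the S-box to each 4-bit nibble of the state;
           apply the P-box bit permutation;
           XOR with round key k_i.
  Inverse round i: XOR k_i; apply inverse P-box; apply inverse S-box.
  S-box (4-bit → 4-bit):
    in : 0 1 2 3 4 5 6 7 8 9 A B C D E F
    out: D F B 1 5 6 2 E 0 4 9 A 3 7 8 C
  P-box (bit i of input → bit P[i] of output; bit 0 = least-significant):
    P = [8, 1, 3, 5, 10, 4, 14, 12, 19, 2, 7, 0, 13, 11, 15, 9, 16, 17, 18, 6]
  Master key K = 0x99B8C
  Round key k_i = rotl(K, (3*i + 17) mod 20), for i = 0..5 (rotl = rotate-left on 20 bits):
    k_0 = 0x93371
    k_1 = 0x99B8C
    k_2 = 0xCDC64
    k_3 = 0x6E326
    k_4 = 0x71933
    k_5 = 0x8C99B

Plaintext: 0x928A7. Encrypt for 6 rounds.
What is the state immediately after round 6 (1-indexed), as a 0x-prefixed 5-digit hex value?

0x62C7C

s_0 = plaintext = 0x928A7
s_1 = Round(s_0, k_0) = 0xD0D5B
s_2 = Round(s_1, k_1) = 0x6793A
s_3 = Round(s_2, k_2) = 0xE53C4
s_4 = Round(s_3, k_3) = 0xE6E7E
s_5 = Round(s_4, k_4) = 0x74142
s_6 = Round(s_5, k_5) = 0x62C7C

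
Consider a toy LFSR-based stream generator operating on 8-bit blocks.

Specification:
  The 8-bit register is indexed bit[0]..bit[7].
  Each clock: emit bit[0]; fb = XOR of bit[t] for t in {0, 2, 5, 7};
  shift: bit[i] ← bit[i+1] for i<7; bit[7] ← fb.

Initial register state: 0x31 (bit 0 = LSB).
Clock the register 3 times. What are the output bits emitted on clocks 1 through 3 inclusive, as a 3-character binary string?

100

reg_0 = 0x31
clock 1: out=1, reg = 0x18
clock 2: out=0, reg = 0x0C
clock 3: out=0, reg = 0x86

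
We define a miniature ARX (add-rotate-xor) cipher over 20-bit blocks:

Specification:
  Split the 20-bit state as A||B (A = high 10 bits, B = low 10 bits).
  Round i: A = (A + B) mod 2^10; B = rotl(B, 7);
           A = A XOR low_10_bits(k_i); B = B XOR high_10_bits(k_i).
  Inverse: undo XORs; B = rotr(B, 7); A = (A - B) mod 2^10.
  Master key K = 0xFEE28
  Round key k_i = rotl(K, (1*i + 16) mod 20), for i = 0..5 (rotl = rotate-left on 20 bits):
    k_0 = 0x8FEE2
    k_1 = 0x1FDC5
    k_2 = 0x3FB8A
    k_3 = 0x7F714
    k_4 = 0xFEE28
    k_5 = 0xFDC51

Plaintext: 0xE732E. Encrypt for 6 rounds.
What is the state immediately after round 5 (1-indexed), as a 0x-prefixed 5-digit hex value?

0x6C00F

s_0 = plaintext = 0xE732E
s_1 = Round(s_0, k_0) = 0x0A15A
s_2 = Round(s_1, k_1) = 0x11D54
s_3 = Round(s_2, k_2) = 0x846D4
s_4 = Round(s_3, k_3) = 0xFC7A7
s_5 = Round(s_4, k_4) = 0x6C00F
s_6 = Round(s_5, k_5) = 0x7B876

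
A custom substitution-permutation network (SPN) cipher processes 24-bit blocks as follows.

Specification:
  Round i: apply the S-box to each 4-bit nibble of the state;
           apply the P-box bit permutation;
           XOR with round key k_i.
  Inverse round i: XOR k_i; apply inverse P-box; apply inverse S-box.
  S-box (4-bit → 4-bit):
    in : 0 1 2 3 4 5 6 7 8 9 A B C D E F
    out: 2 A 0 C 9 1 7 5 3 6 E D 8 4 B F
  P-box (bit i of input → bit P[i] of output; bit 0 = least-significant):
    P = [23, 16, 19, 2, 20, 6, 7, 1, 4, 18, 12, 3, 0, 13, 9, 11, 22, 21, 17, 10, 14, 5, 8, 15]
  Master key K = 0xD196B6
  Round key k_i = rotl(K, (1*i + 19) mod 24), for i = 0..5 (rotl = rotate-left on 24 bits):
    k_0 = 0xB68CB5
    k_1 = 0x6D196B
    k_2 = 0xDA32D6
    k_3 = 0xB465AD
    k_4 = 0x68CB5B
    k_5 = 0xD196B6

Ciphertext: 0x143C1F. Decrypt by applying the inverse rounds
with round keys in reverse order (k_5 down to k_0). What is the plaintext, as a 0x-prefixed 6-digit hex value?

s_0 = ciphertext = 0x143C1F
s_1 = InvRound(s_0, k_5) = 0x15F1D8
s_2 = InvRound(s_1, k_4) = 0x28F9B9
s_3 = InvRound(s_2, k_3) = 0xCCC65B
s_4 = InvRound(s_3, k_2) = 0x438A7C
s_5 = InvRound(s_4, k_1) = 0x3976C3
s_6 = InvRound(s_5, k_0) = 0xEDA61F

0xEDA61F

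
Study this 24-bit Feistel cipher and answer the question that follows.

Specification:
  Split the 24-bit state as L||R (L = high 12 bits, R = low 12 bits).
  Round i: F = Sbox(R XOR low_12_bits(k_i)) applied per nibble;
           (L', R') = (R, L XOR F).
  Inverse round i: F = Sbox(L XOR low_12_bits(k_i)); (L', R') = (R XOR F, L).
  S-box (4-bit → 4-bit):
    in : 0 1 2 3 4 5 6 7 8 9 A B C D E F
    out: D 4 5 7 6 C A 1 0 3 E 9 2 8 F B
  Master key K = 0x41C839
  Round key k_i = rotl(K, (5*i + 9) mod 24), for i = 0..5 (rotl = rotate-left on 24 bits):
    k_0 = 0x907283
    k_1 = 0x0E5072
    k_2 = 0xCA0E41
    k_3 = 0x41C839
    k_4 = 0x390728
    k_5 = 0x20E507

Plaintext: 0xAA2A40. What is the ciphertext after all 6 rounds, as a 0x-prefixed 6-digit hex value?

0x010AE4

s_0 = plaintext = 0xAA2A40
s_1 = Round(s_0, k_0) = 0xA40A85
s_2 = Round(s_1, k_1) = 0xA854F1
s_3 = Round(s_2, k_2) = 0x4F1418
s_4 = Round(s_3, k_3) = 0x4186A5
s_5 = Round(s_4, k_4) = 0x6A5010
s_6 = Round(s_5, k_5) = 0x010AE4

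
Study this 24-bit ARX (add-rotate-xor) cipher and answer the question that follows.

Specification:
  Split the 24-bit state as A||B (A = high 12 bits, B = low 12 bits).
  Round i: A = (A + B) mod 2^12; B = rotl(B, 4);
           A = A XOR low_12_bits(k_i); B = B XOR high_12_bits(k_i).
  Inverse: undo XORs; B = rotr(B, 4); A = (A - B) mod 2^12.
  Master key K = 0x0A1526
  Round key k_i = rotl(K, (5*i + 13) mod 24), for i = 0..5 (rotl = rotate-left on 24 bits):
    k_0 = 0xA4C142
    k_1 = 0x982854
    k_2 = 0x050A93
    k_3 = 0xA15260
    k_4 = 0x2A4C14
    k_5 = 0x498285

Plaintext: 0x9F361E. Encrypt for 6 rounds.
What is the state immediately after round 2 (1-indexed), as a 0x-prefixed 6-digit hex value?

0x4A9329

s_0 = plaintext = 0x9F361E
s_1 = Round(s_0, k_0) = 0x153BAA
s_2 = Round(s_1, k_1) = 0x4A9329
s_3 = Round(s_2, k_2) = 0xD412C3
s_4 = Round(s_3, k_3) = 0x264627
s_5 = Round(s_4, k_4) = 0x49F0D2
s_6 = Round(s_5, k_5) = 0x7F49B8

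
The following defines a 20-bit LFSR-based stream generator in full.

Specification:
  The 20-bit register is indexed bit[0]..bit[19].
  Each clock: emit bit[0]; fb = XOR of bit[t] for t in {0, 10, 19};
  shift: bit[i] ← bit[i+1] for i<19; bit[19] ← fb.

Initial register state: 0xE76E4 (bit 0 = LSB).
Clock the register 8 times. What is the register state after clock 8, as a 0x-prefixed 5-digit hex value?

0x28E76

reg_0 = 0xE76E4
clock 1: out=0, reg = 0x73B72
clock 2: out=0, reg = 0x39DB9
clock 3: out=1, reg = 0x1CEDC
clock 4: out=0, reg = 0x8E76E
clock 5: out=0, reg = 0x473B7
clock 6: out=1, reg = 0xA39DB
clock 7: out=1, reg = 0x51CED
clock 8: out=1, reg = 0x28E76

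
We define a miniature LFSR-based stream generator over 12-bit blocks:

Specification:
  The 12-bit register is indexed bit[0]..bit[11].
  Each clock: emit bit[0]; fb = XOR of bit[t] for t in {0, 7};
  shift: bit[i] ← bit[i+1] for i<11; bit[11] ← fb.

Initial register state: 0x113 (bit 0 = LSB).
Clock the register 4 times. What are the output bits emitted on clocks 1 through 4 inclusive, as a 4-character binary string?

reg_0 = 0x113
clock 1: out=1, reg = 0x889
clock 2: out=1, reg = 0x444
clock 3: out=0, reg = 0x222
clock 4: out=0, reg = 0x111

1100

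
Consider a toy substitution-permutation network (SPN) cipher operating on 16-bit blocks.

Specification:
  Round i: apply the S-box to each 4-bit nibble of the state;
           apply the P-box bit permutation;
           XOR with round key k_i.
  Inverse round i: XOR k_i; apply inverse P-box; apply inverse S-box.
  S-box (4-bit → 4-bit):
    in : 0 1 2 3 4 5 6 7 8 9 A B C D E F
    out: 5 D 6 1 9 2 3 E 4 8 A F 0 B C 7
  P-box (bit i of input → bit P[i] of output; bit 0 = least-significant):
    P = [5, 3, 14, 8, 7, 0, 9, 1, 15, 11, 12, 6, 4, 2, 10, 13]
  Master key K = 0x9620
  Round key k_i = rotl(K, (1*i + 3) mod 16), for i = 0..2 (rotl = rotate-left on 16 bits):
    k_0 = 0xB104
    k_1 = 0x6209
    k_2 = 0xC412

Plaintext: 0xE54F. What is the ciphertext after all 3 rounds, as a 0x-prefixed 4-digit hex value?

0x1953

s_0 = plaintext = 0xE54F
s_1 = Round(s_0, k_0) = 0xDDAE
s_2 = Round(s_1, k_1) = 0x8B5E
s_3 = Round(s_2, k_2) = 0x1953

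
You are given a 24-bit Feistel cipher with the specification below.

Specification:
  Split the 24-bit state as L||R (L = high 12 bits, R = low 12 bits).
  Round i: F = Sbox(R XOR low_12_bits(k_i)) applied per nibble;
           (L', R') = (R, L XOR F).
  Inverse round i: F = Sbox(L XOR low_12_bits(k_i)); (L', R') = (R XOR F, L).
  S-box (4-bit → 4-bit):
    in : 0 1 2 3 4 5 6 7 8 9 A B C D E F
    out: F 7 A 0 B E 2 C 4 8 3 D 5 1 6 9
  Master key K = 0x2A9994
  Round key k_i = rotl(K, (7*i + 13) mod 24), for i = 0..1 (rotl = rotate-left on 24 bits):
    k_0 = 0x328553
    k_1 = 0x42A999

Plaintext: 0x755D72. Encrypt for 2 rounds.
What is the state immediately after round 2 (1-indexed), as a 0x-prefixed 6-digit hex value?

s_0 = plaintext = 0x755D72
s_1 = Round(s_0, k_0) = 0xD723F2
s_2 = Round(s_1, k_1) = 0x3F2E5F

0x3F2E5F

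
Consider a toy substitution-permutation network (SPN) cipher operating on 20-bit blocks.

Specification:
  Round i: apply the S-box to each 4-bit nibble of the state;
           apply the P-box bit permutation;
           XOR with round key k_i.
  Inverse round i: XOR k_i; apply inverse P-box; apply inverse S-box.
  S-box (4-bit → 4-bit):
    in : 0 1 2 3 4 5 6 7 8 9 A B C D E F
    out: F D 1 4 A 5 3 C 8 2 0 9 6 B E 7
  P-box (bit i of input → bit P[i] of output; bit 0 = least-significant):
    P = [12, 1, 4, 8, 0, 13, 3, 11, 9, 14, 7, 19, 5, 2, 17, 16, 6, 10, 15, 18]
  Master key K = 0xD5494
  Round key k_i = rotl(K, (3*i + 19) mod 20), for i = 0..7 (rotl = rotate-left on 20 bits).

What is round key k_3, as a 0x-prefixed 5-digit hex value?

0x494D5

K = 0xD5494
k_0 = rotl(K, (3*0+19) mod 20) = rotl(K, 19) = 0x6AA4A
k_1 = rotl(K, (3*1+19) mod 20) = rotl(K, 2) = 0x55253
k_2 = rotl(K, (3*2+19) mod 20) = rotl(K, 5) = 0xA929A
k_3 = rotl(K, (3*3+19) mod 20) = rotl(K, 8) = 0x494D5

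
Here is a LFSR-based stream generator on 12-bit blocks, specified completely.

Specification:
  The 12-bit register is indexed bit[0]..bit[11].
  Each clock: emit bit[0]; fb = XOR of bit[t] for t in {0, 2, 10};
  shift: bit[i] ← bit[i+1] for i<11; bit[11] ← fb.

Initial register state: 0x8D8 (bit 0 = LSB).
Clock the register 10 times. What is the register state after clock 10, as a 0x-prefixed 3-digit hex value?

reg_0 = 0x8D8
clock 1: out=0, reg = 0x46C
clock 2: out=0, reg = 0x236
clock 3: out=0, reg = 0x91B
clock 4: out=1, reg = 0xC8D
clock 5: out=1, reg = 0xE46
clock 6: out=0, reg = 0x723
clock 7: out=1, reg = 0x391
clock 8: out=1, reg = 0x9C8
clock 9: out=0, reg = 0x4E4
clock 10: out=0, reg = 0x272

0x272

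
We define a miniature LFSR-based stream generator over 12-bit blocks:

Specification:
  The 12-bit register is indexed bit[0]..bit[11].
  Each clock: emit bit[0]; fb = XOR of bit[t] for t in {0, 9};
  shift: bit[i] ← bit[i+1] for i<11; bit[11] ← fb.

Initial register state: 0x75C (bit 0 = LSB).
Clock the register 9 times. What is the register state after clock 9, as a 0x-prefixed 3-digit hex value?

reg_0 = 0x75C
clock 1: out=0, reg = 0xBAE
clock 2: out=0, reg = 0xDD7
clock 3: out=1, reg = 0xEEB
clock 4: out=1, reg = 0x775
clock 5: out=1, reg = 0x3BA
clock 6: out=0, reg = 0x9DD
clock 7: out=1, reg = 0xCEE
clock 8: out=0, reg = 0x677
clock 9: out=1, reg = 0x33B

0x33B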